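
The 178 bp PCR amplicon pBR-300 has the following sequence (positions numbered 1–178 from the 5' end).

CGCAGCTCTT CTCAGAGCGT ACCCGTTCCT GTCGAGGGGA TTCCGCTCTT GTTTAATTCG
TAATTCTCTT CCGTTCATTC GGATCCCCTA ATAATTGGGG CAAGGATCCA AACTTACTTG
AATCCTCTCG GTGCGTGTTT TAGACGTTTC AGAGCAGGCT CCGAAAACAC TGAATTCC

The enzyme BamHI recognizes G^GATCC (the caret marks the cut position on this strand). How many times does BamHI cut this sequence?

2

GGATCC occurs starting at positions 81, 104.
BamHI cuts at 2 sites.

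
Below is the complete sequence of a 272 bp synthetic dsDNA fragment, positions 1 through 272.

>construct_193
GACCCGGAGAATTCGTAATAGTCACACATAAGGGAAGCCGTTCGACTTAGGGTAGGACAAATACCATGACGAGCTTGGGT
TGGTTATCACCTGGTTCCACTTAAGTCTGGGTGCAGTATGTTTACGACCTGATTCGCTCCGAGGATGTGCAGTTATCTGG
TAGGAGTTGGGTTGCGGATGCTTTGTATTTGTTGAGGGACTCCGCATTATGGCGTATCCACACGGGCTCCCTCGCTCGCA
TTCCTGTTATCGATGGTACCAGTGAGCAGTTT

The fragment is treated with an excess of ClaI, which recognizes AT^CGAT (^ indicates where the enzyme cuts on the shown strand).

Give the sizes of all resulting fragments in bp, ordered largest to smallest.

The ClaI site (ATCGAT) starts at position 249.
ClaI cuts after base 2 of each site, so after position 250.
Linear molecule, 1 cut → 2 fragments:
  1–250 → 250 bp
  251–272 → 22 bp
Sorted largest to smallest: 250, 22 bp.

250, 22 bp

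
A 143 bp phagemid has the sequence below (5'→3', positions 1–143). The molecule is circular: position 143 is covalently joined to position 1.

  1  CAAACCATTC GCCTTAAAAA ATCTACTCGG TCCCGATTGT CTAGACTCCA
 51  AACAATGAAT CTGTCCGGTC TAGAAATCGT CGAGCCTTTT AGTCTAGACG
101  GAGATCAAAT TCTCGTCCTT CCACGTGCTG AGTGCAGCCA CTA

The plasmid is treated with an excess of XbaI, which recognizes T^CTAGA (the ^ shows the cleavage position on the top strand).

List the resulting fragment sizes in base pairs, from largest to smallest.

90, 29, 24 bp

XbaI sites (TCTAGA) start at positions 40, 69, 93.
XbaI cuts after the first base of each site, so after positions 40, 69, 93.
Circular molecule, 3 cuts → 3 fragments:
  41–69 → 29 bp
  70–93 → 24 bp
  94–143 then 1–40 → 50 + 40 = 90 bp
Sorted largest to smallest: 90, 29, 24 bp.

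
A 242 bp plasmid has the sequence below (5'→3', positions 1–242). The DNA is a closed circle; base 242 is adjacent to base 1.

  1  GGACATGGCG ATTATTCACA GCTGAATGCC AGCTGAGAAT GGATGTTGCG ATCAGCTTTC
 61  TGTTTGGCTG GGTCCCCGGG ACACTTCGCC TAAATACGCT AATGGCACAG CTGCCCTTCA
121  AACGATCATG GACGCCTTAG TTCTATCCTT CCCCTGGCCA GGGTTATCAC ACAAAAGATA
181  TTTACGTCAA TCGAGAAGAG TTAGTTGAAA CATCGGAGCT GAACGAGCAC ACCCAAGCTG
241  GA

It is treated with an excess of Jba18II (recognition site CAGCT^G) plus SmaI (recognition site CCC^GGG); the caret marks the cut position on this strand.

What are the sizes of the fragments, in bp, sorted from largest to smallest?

153, 43, 35, 11 bp

Jba18II sites (CAGCTG) start at positions 19, 30, 108.
Jba18II cuts after base 5 of each site (before the last base), so after positions 23, 34, 112.
The SmaI site (CCCGGG) starts at position 75.
SmaI cuts after base 3 of each site, so after position 77.
Combined cut positions: 23, 34, 77, 112.
Circular molecule, 4 cuts → 4 fragments:
  24–34 → 11 bp
  35–77 → 43 bp
  78–112 → 35 bp
  113–242 then 1–23 → 130 + 23 = 153 bp
Sorted largest to smallest: 153, 43, 35, 11 bp.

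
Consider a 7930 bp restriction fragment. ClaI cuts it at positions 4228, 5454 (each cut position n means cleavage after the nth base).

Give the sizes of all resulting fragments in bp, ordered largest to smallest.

4228, 2476, 1226 bp

Linear molecule, 2 cuts → 3 fragments:
  4228 − 0 = 4228 bp
  5454 − 4228 = 1226 bp
  7930 − 5454 = 2476 bp
Sorted largest to smallest: 4228, 2476, 1226 bp.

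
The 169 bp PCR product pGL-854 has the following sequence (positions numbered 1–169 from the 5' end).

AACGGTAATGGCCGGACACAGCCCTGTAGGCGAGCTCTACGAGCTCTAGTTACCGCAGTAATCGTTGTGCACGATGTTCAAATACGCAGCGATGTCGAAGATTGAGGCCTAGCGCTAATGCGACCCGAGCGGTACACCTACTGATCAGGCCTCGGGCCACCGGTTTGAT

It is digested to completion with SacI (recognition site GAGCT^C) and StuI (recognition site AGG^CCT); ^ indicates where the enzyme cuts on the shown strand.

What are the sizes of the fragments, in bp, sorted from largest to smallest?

62, 42, 36, 20, 9 bp

SacI sites (GAGCTC) start at positions 32, 41.
SacI cuts after base 5 of each site (before the last base), so after positions 36, 45.
StuI sites (AGGCCT) start at positions 105, 147.
StuI cuts after base 3 of each site, so after positions 107, 149.
Combined cut positions: 36, 45, 107, 149.
Linear molecule, 4 cuts → 5 fragments:
  1–36 → 36 bp
  37–45 → 9 bp
  46–107 → 62 bp
  108–149 → 42 bp
  150–169 → 20 bp
Sorted largest to smallest: 62, 42, 36, 20, 9 bp.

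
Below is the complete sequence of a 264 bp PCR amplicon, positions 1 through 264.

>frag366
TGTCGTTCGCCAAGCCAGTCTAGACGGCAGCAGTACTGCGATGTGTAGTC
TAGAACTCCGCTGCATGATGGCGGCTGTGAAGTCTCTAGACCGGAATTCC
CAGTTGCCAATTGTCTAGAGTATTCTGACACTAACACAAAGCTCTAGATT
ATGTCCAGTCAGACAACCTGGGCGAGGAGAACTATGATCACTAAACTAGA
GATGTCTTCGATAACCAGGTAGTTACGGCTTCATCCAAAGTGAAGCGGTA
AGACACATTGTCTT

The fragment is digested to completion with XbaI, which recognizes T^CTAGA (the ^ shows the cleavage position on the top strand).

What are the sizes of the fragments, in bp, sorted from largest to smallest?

121, 36, 30, 29, 29, 19 bp

XbaI sites (TCTAGA) start at positions 19, 49, 85, 114, 143.
XbaI cuts after the first base of each site, so after positions 19, 49, 85, 114, 143.
Linear molecule, 5 cuts → 6 fragments:
  1–19 → 19 bp
  20–49 → 30 bp
  50–85 → 36 bp
  86–114 → 29 bp
  115–143 → 29 bp
  144–264 → 121 bp
Sorted largest to smallest: 121, 36, 30, 29, 29, 19 bp.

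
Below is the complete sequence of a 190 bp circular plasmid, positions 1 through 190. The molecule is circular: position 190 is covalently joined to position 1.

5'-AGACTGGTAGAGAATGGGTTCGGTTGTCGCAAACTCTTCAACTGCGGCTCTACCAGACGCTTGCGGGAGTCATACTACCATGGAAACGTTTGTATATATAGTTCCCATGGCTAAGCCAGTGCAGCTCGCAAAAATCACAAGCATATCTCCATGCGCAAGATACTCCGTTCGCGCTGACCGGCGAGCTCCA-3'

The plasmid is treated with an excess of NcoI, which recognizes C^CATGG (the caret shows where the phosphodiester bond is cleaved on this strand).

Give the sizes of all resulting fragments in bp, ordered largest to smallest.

163, 27 bp

NcoI sites (CCATGG) start at positions 78, 105.
NcoI cuts after the first base of each site, so after positions 78, 105.
Circular molecule, 2 cuts → 2 fragments:
  79–105 → 27 bp
  106–190 then 1–78 → 85 + 78 = 163 bp
Sorted largest to smallest: 163, 27 bp.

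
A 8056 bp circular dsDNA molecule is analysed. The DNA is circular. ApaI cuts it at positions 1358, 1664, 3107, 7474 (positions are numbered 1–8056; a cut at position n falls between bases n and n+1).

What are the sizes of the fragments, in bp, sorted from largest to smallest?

Circular molecule, 4 cuts → 4 fragments:
  1664 − 1358 = 306 bp
  3107 − 1664 = 1443 bp
  7474 − 3107 = 4367 bp
  wrap: 8056 − 7474 + 1358 = 1940 bp
Sorted largest to smallest: 4367, 1940, 1443, 306 bp.

4367, 1940, 1443, 306 bp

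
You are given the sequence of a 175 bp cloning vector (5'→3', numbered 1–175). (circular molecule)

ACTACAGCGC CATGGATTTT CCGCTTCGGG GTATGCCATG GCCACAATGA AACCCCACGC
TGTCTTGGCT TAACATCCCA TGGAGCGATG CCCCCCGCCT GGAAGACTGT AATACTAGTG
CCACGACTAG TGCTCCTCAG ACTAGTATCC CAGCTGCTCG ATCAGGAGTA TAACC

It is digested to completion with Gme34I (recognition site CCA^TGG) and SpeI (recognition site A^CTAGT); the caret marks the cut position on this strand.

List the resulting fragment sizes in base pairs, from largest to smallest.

46, 42, 34, 26, 15, 12 bp

Gme34I sites (CCATGG) start at positions 10, 36, 78.
Gme34I cuts after base 3 of each site, so after positions 12, 38, 80.
SpeI sites (ACTAGT) start at positions 114, 126, 141.
SpeI cuts after the first base of each site, so after positions 114, 126, 141.
Combined cut positions: 12, 38, 80, 114, 126, 141.
Circular molecule, 6 cuts → 6 fragments:
  13–38 → 26 bp
  39–80 → 42 bp
  81–114 → 34 bp
  115–126 → 12 bp
  127–141 → 15 bp
  142–175 then 1–12 → 34 + 12 = 46 bp
Sorted largest to smallest: 46, 42, 34, 26, 15, 12 bp.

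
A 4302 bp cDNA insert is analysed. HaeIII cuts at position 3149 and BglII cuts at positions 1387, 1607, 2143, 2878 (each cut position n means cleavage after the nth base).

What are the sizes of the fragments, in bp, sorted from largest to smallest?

Combined cut positions (sorted): 1387, 1607, 2143, 2878, 3149.
Linear molecule, 5 cuts → 6 fragments:
  1387 − 0 = 1387 bp
  1607 − 1387 = 220 bp
  2143 − 1607 = 536 bp
  2878 − 2143 = 735 bp
  3149 − 2878 = 271 bp
  4302 − 3149 = 1153 bp
Sorted largest to smallest: 1387, 1153, 735, 536, 271, 220 bp.

1387, 1153, 735, 536, 271, 220 bp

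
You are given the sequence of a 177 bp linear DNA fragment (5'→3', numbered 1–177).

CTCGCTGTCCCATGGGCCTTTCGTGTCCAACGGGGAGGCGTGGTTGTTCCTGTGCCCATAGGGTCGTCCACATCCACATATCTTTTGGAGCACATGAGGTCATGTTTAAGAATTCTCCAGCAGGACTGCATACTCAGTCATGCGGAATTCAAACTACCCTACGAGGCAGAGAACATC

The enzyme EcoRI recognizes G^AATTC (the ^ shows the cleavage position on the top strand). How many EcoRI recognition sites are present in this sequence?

2

GAATTC occurs starting at positions 110, 145.
EcoRI cuts at 2 sites.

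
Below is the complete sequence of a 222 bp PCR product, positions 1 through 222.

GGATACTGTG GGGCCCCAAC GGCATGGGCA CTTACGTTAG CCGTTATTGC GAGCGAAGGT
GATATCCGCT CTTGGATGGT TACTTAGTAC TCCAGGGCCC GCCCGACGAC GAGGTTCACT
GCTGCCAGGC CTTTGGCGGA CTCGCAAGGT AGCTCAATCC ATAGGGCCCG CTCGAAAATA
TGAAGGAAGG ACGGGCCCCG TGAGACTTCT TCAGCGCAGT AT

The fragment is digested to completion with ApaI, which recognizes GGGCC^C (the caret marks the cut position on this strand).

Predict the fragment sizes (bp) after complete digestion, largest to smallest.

ApaI sites (GGGCCC) start at positions 11, 95, 164, 193.
ApaI cuts after base 5 of each site (before the last base), so after positions 15, 99, 168, 197.
Linear molecule, 4 cuts → 5 fragments:
  1–15 → 15 bp
  16–99 → 84 bp
  100–168 → 69 bp
  169–197 → 29 bp
  198–222 → 25 bp
Sorted largest to smallest: 84, 69, 29, 25, 15 bp.

84, 69, 29, 25, 15 bp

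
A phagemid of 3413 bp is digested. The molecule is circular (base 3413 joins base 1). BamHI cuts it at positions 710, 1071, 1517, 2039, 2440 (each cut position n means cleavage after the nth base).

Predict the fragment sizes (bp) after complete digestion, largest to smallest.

Circular molecule, 5 cuts → 5 fragments:
  1071 − 710 = 361 bp
  1517 − 1071 = 446 bp
  2039 − 1517 = 522 bp
  2440 − 2039 = 401 bp
  wrap: 3413 − 2440 + 710 = 1683 bp
Sorted largest to smallest: 1683, 522, 446, 401, 361 bp.

1683, 522, 446, 401, 361 bp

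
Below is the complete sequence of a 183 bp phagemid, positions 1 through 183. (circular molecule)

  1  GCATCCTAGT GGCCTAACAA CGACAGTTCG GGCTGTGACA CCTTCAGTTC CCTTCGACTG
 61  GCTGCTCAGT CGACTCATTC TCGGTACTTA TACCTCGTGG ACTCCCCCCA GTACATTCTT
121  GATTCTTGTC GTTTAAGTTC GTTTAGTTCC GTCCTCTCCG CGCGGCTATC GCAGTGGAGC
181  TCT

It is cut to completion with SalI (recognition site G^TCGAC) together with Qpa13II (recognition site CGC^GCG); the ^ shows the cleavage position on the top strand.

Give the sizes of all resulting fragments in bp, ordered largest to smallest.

The SalI site (GTCGAC) starts at position 69.
SalI cuts after the first base of each site, so after position 69.
The Qpa13II site (CGCGCG) starts at position 159.
Qpa13II cuts after base 3 of each site, so after position 161.
Combined cut positions: 69, 161.
Circular molecule, 2 cuts → 2 fragments:
  70–161 → 92 bp
  162–183 then 1–69 → 22 + 69 = 91 bp
Sorted largest to smallest: 92, 91 bp.

92, 91 bp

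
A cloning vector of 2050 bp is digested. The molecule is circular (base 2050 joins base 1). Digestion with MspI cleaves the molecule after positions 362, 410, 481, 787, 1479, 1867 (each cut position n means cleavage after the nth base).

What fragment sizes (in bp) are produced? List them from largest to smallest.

Circular molecule, 6 cuts → 6 fragments:
  410 − 362 = 48 bp
  481 − 410 = 71 bp
  787 − 481 = 306 bp
  1479 − 787 = 692 bp
  1867 − 1479 = 388 bp
  wrap: 2050 − 1867 + 362 = 545 bp
Sorted largest to smallest: 692, 545, 388, 306, 71, 48 bp.

692, 545, 388, 306, 71, 48 bp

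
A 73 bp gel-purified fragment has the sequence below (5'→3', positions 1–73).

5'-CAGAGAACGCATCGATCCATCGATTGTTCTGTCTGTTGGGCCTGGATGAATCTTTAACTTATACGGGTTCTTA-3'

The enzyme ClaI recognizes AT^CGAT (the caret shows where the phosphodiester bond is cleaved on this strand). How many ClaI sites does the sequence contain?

ATCGAT occurs starting at positions 11, 19.
ClaI cuts at 2 sites.

2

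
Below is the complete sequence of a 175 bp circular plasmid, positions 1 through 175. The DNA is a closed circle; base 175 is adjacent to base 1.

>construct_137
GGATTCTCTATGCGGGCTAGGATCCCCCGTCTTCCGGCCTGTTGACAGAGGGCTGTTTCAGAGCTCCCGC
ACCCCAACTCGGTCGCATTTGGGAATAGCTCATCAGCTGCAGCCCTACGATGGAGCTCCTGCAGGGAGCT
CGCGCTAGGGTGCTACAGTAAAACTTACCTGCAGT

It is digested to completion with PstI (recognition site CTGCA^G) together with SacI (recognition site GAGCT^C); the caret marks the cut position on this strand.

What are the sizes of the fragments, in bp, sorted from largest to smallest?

PstI sites (CTGCAG) start at positions 107, 129, 169.
PstI cuts after base 5 of each site (before the last base), so after positions 111, 133, 173.
SacI sites (GAGCTC) start at positions 61, 123, 136.
SacI cuts after base 5 of each site (before the last base), so after positions 65, 127, 140.
Combined cut positions: 65, 111, 127, 133, 140, 173.
Circular molecule, 6 cuts → 6 fragments:
  66–111 → 46 bp
  112–127 → 16 bp
  128–133 → 6 bp
  134–140 → 7 bp
  141–173 → 33 bp
  174–175 then 1–65 → 2 + 65 = 67 bp
Sorted largest to smallest: 67, 46, 33, 16, 7, 6 bp.

67, 46, 33, 16, 7, 6 bp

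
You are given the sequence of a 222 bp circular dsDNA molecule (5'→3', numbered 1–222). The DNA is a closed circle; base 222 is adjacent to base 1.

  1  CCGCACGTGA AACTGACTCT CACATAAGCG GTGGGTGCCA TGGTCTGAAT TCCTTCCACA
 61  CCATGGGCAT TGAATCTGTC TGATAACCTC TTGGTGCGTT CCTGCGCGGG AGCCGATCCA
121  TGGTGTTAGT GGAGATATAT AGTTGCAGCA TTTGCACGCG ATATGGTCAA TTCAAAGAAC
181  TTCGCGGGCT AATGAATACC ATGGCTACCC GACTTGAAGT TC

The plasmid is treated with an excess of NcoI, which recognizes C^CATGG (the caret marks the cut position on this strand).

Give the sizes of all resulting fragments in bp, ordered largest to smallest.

NcoI sites (CCATGG) start at positions 38, 61, 118, 199.
NcoI cuts after the first base of each site, so after positions 38, 61, 118, 199.
Circular molecule, 4 cuts → 4 fragments:
  39–61 → 23 bp
  62–118 → 57 bp
  119–199 → 81 bp
  200–222 then 1–38 → 23 + 38 = 61 bp
Sorted largest to smallest: 81, 61, 57, 23 bp.

81, 61, 57, 23 bp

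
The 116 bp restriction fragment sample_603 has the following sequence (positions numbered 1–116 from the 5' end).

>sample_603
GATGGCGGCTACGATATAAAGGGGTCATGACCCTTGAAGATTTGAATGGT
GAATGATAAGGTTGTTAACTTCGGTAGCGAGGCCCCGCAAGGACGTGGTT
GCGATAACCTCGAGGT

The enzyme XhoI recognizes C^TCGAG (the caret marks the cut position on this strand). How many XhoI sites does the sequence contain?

CTCGAG occurs starting at position 109.
XhoI cuts at 1 site.

1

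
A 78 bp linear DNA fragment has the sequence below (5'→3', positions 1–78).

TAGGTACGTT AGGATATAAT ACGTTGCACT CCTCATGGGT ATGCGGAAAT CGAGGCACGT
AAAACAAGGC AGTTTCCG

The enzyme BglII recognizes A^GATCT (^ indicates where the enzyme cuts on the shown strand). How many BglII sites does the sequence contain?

No occurrence of AGATCT is present in the sequence.
BglII does not cut: 0 sites.

0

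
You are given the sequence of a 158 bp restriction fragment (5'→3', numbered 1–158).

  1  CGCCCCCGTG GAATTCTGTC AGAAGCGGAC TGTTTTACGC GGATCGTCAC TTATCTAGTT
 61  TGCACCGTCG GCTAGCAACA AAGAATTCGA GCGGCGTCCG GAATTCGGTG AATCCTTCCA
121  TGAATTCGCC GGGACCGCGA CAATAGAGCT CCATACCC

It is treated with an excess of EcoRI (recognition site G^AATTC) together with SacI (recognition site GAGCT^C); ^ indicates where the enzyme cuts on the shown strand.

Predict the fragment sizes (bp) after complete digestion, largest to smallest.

EcoRI sites (GAATTC) start at positions 11, 83, 101, 122.
EcoRI cuts after the first base of each site, so after positions 11, 83, 101, 122.
The SacI site (GAGCTC) starts at position 146.
SacI cuts after base 5 of each site (before the last base), so after position 150.
Combined cut positions: 11, 83, 101, 122, 150.
Linear molecule, 5 cuts → 6 fragments:
  1–11 → 11 bp
  12–83 → 72 bp
  84–101 → 18 bp
  102–122 → 21 bp
  123–150 → 28 bp
  151–158 → 8 bp
Sorted largest to smallest: 72, 28, 21, 18, 11, 8 bp.

72, 28, 21, 18, 11, 8 bp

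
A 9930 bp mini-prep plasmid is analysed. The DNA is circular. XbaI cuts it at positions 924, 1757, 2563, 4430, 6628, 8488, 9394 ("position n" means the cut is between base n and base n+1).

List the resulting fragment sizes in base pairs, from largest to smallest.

Circular molecule, 7 cuts → 7 fragments:
  1757 − 924 = 833 bp
  2563 − 1757 = 806 bp
  4430 − 2563 = 1867 bp
  6628 − 4430 = 2198 bp
  8488 − 6628 = 1860 bp
  9394 − 8488 = 906 bp
  wrap: 9930 − 9394 + 924 = 1460 bp
Sorted largest to smallest: 2198, 1867, 1860, 1460, 906, 833, 806 bp.

2198, 1867, 1860, 1460, 906, 833, 806 bp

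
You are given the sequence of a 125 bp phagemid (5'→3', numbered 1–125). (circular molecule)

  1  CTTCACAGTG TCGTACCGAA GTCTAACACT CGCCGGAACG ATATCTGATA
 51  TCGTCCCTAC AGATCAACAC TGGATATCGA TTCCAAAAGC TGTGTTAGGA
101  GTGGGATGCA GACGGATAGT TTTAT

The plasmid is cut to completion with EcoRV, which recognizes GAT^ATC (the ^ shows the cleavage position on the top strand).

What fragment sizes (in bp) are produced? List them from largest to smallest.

92, 26, 7 bp

EcoRV sites (GATATC) start at positions 40, 47, 73.
EcoRV cuts after base 3 of each site, so after positions 42, 49, 75.
Circular molecule, 3 cuts → 3 fragments:
  43–49 → 7 bp
  50–75 → 26 bp
  76–125 then 1–42 → 50 + 42 = 92 bp
Sorted largest to smallest: 92, 26, 7 bp.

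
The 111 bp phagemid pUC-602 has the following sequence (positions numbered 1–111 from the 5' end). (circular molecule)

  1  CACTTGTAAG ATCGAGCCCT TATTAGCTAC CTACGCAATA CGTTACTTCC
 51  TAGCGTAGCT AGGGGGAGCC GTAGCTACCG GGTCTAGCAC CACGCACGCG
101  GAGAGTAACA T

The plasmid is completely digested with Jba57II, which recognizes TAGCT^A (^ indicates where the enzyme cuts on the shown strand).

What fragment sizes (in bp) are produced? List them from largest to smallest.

Jba57II sites (TAGCTA) start at positions 24, 56, 72.
Jba57II cuts after base 5 of each site (before the last base), so after positions 28, 60, 76.
Circular molecule, 3 cuts → 3 fragments:
  29–60 → 32 bp
  61–76 → 16 bp
  77–111 then 1–28 → 35 + 28 = 63 bp
Sorted largest to smallest: 63, 32, 16 bp.

63, 32, 16 bp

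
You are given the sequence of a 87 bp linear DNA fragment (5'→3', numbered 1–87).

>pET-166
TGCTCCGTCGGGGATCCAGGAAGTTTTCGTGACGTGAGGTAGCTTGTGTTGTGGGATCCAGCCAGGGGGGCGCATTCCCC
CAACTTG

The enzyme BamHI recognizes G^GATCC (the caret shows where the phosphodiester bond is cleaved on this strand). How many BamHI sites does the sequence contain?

2

GGATCC occurs starting at positions 12, 54.
BamHI cuts at 2 sites.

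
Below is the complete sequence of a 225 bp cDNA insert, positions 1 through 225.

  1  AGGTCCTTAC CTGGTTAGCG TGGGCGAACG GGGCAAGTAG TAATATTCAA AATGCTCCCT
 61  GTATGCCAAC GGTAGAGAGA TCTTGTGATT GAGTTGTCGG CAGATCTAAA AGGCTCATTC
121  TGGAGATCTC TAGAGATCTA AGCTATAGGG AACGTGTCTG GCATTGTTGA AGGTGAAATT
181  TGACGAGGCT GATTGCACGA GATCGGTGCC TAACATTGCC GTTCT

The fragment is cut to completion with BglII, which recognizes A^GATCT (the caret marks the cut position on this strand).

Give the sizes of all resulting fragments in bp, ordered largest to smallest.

BglII sites (AGATCT) start at positions 78, 102, 124, 134.
BglII cuts after the first base of each site, so after positions 78, 102, 124, 134.
Linear molecule, 4 cuts → 5 fragments:
  1–78 → 78 bp
  79–102 → 24 bp
  103–124 → 22 bp
  125–134 → 10 bp
  135–225 → 91 bp
Sorted largest to smallest: 91, 78, 24, 22, 10 bp.

91, 78, 24, 22, 10 bp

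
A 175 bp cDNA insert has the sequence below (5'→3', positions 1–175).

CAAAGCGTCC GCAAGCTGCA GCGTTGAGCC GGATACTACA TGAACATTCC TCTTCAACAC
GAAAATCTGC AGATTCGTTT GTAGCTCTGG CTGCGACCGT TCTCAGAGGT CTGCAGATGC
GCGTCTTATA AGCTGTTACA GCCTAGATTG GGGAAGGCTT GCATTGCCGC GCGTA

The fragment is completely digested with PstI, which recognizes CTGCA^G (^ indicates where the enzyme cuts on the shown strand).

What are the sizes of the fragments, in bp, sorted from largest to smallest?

PstI sites (CTGCAG) start at positions 16, 67, 111.
PstI cuts after base 5 of each site (before the last base), so after positions 20, 71, 115.
Linear molecule, 3 cuts → 4 fragments:
  1–20 → 20 bp
  21–71 → 51 bp
  72–115 → 44 bp
  116–175 → 60 bp
Sorted largest to smallest: 60, 51, 44, 20 bp.

60, 51, 44, 20 bp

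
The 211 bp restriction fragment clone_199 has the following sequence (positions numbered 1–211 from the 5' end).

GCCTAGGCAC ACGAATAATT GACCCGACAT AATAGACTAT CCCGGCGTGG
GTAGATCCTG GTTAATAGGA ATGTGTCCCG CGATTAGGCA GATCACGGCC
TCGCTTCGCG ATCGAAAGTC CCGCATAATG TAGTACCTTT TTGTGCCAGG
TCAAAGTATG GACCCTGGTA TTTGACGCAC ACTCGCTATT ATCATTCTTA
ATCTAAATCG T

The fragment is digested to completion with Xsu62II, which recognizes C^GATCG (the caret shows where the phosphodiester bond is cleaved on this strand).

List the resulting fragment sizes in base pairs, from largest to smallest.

The Xsu62II site (CGATCG) starts at position 109.
Xsu62II cuts after the first base of each site, so after position 109.
Linear molecule, 1 cut → 2 fragments:
  1–109 → 109 bp
  110–211 → 102 bp
Sorted largest to smallest: 109, 102 bp.

109, 102 bp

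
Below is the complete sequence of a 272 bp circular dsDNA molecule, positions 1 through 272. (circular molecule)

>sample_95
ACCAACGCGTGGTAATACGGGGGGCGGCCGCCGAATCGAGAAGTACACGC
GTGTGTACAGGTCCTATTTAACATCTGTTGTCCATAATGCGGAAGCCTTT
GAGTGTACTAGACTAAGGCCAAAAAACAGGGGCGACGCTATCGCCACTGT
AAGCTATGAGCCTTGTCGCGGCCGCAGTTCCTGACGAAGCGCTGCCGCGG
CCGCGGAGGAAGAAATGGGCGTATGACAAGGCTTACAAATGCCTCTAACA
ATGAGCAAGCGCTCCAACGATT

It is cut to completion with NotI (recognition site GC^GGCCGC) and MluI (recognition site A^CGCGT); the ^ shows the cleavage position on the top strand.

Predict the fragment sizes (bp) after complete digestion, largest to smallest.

122, 79, 29, 22, 20 bp

NotI sites (GCGGCCGC) start at positions 24, 168, 197.
NotI cuts after base 2 of each site, so after positions 25, 169, 198.
MluI sites (ACGCGT) start at positions 5, 47.
MluI cuts after the first base of each site, so after positions 5, 47.
Combined cut positions: 5, 25, 47, 169, 198.
Circular molecule, 5 cuts → 5 fragments:
  6–25 → 20 bp
  26–47 → 22 bp
  48–169 → 122 bp
  170–198 → 29 bp
  199–272 then 1–5 → 74 + 5 = 79 bp
Sorted largest to smallest: 122, 79, 29, 22, 20 bp.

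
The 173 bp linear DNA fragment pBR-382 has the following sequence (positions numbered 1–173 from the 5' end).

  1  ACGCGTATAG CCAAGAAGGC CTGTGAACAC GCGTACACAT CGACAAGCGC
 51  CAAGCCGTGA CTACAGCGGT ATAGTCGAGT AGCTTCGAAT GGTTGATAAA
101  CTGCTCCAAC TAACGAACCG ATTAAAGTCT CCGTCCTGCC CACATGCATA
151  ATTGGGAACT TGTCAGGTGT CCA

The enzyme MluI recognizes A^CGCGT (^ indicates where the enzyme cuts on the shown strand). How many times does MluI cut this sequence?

2

ACGCGT occurs starting at positions 1, 29.
MluI cuts at 2 sites.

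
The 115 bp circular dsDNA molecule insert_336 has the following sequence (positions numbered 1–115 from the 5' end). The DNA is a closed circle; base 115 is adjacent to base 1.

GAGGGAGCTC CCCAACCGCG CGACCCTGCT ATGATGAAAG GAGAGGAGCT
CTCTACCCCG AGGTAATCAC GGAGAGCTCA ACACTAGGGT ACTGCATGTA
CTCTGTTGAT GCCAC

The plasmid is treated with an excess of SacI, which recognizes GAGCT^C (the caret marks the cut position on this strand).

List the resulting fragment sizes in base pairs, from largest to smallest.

SacI sites (GAGCTC) start at positions 5, 46, 74.
SacI cuts after base 5 of each site (before the last base), so after positions 9, 50, 78.
Circular molecule, 3 cuts → 3 fragments:
  10–50 → 41 bp
  51–78 → 28 bp
  79–115 then 1–9 → 37 + 9 = 46 bp
Sorted largest to smallest: 46, 41, 28 bp.

46, 41, 28 bp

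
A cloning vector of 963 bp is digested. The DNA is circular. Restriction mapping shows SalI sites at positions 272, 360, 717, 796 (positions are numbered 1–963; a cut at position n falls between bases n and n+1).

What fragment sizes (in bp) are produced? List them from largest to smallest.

439, 357, 88, 79 bp

Circular molecule, 4 cuts → 4 fragments:
  360 − 272 = 88 bp
  717 − 360 = 357 bp
  796 − 717 = 79 bp
  wrap: 963 − 796 + 272 = 439 bp
Sorted largest to smallest: 439, 357, 88, 79 bp.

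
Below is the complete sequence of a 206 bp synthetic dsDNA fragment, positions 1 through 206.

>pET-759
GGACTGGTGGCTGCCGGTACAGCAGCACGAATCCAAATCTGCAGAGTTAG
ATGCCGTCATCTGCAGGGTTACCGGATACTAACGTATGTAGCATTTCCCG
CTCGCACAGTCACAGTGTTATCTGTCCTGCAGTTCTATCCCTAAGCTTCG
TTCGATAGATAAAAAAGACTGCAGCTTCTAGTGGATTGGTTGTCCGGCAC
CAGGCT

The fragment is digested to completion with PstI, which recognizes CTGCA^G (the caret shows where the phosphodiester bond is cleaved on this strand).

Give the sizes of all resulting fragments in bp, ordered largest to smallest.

66, 43, 42, 33, 22 bp

PstI sites (CTGCAG) start at positions 39, 61, 127, 169.
PstI cuts after base 5 of each site (before the last base), so after positions 43, 65, 131, 173.
Linear molecule, 4 cuts → 5 fragments:
  1–43 → 43 bp
  44–65 → 22 bp
  66–131 → 66 bp
  132–173 → 42 bp
  174–206 → 33 bp
Sorted largest to smallest: 66, 43, 42, 33, 22 bp.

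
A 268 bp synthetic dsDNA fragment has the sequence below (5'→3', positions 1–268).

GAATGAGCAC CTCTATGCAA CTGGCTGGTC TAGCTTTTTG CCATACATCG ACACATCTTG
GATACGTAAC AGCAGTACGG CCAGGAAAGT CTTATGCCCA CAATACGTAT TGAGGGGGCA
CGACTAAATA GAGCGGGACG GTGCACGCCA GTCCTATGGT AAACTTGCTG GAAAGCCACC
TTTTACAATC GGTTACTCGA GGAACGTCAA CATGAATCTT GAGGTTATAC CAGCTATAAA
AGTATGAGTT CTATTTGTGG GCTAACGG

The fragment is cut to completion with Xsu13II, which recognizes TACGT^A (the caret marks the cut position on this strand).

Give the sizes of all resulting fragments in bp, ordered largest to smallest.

Xsu13II sites (TACGTA) start at positions 63, 104.
Xsu13II cuts after base 5 of each site (before the last base), so after positions 67, 108.
Linear molecule, 2 cuts → 3 fragments:
  1–67 → 67 bp
  68–108 → 41 bp
  109–268 → 160 bp
Sorted largest to smallest: 160, 67, 41 bp.

160, 67, 41 bp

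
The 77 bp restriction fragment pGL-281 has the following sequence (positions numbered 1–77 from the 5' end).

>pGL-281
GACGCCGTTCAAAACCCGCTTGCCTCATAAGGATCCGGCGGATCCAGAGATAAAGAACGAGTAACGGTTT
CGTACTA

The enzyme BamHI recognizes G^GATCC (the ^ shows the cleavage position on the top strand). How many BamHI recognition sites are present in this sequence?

2

GGATCC occurs starting at positions 31, 40.
BamHI cuts at 2 sites.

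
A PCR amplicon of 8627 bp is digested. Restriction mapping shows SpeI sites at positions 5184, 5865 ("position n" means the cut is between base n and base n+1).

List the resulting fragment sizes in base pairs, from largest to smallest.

Linear molecule, 2 cuts → 3 fragments:
  5184 − 0 = 5184 bp
  5865 − 5184 = 681 bp
  8627 − 5865 = 2762 bp
Sorted largest to smallest: 5184, 2762, 681 bp.

5184, 2762, 681 bp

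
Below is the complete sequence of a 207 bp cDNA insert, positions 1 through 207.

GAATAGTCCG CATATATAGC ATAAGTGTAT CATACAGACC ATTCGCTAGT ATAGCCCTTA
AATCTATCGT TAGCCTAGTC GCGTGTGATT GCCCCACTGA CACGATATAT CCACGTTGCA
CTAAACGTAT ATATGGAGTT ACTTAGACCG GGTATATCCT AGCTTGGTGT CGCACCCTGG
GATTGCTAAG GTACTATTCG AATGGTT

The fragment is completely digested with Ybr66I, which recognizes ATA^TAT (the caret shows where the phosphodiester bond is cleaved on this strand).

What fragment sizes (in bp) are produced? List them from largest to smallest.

Ybr66I sites (ATATAT) start at positions 12, 105, 129.
Ybr66I cuts after base 3 of each site, so after positions 14, 107, 131.
Linear molecule, 3 cuts → 4 fragments:
  1–14 → 14 bp
  15–107 → 93 bp
  108–131 → 24 bp
  132–207 → 76 bp
Sorted largest to smallest: 93, 76, 24, 14 bp.

93, 76, 24, 14 bp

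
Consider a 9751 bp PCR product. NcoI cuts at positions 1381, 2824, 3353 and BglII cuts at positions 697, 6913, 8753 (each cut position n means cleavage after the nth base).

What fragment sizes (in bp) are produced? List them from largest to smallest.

3560, 1840, 1443, 998, 697, 684, 529 bp

Combined cut positions (sorted): 697, 1381, 2824, 3353, 6913, 8753.
Linear molecule, 6 cuts → 7 fragments:
  697 − 0 = 697 bp
  1381 − 697 = 684 bp
  2824 − 1381 = 1443 bp
  3353 − 2824 = 529 bp
  6913 − 3353 = 3560 bp
  8753 − 6913 = 1840 bp
  9751 − 8753 = 998 bp
Sorted largest to smallest: 3560, 1840, 1443, 998, 697, 684, 529 bp.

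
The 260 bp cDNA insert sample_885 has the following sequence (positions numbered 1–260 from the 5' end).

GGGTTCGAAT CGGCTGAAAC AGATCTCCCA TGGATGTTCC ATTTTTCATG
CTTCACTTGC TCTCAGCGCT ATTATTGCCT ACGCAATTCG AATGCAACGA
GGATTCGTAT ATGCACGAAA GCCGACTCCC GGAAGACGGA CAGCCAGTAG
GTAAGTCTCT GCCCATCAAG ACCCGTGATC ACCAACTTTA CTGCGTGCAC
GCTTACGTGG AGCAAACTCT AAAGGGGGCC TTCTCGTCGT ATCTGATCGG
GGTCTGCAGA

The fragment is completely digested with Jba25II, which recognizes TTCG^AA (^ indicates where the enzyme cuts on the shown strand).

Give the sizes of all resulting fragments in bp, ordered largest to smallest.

Jba25II sites (TTCGAA) start at positions 4, 87.
Jba25II cuts after base 4 of each site, so after positions 7, 90.
Linear molecule, 2 cuts → 3 fragments:
  1–7 → 7 bp
  8–90 → 83 bp
  91–260 → 170 bp
Sorted largest to smallest: 170, 83, 7 bp.

170, 83, 7 bp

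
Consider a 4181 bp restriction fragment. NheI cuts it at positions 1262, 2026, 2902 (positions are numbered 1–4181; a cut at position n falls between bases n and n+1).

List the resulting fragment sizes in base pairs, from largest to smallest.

1279, 1262, 876, 764 bp

Linear molecule, 3 cuts → 4 fragments:
  1262 − 0 = 1262 bp
  2026 − 1262 = 764 bp
  2902 − 2026 = 876 bp
  4181 − 2902 = 1279 bp
Sorted largest to smallest: 1279, 1262, 876, 764 bp.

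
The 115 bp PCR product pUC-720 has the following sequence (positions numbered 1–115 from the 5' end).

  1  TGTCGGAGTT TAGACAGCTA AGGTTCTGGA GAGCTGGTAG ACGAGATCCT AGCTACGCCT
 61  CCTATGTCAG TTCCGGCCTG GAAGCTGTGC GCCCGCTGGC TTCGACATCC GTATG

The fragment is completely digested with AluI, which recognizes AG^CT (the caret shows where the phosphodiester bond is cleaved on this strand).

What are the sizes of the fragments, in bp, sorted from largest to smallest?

AluI sites (AGCT) start at positions 16, 32, 51, 83.
AluI cuts after base 2 of each site, so after positions 17, 33, 52, 84.
Linear molecule, 4 cuts → 5 fragments:
  1–17 → 17 bp
  18–33 → 16 bp
  34–52 → 19 bp
  53–84 → 32 bp
  85–115 → 31 bp
Sorted largest to smallest: 32, 31, 19, 17, 16 bp.

32, 31, 19, 17, 16 bp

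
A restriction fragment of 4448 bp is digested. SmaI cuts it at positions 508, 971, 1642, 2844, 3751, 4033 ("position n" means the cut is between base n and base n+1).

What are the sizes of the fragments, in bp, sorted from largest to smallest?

Linear molecule, 6 cuts → 7 fragments:
  508 − 0 = 508 bp
  971 − 508 = 463 bp
  1642 − 971 = 671 bp
  2844 − 1642 = 1202 bp
  3751 − 2844 = 907 bp
  4033 − 3751 = 282 bp
  4448 − 4033 = 415 bp
Sorted largest to smallest: 1202, 907, 671, 508, 463, 415, 282 bp.

1202, 907, 671, 508, 463, 415, 282 bp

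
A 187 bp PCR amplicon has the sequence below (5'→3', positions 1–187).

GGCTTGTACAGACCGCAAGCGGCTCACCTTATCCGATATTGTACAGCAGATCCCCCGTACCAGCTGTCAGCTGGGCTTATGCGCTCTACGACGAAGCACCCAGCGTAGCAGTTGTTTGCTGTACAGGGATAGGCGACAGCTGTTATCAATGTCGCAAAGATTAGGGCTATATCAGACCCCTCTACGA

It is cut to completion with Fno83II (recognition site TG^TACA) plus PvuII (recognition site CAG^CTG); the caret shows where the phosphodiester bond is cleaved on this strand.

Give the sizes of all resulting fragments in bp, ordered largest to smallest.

Fno83II sites (TGTACA) start at positions 5, 40, 120.
Fno83II cuts after base 2 of each site, so after positions 6, 41, 121.
PvuII sites (CAGCTG) start at positions 61, 68, 137.
PvuII cuts after base 3 of each site, so after positions 63, 70, 139.
Combined cut positions: 6, 41, 63, 70, 121, 139.
Linear molecule, 6 cuts → 7 fragments:
  1–6 → 6 bp
  7–41 → 35 bp
  42–63 → 22 bp
  64–70 → 7 bp
  71–121 → 51 bp
  122–139 → 18 bp
  140–187 → 48 bp
Sorted largest to smallest: 51, 48, 35, 22, 18, 7, 6 bp.

51, 48, 35, 22, 18, 7, 6 bp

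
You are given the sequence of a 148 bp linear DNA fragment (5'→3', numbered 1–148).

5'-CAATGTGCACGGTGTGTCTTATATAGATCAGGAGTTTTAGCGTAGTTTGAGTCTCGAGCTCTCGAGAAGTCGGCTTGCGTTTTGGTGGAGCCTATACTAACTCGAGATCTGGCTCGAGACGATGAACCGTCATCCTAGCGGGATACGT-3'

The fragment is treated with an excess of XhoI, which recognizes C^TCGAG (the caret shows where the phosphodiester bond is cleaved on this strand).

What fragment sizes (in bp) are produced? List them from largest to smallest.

XhoI sites (CTCGAG) start at positions 53, 61, 101, 113.
XhoI cuts after the first base of each site, so after positions 53, 61, 101, 113.
Linear molecule, 4 cuts → 5 fragments:
  1–53 → 53 bp
  54–61 → 8 bp
  62–101 → 40 bp
  102–113 → 12 bp
  114–148 → 35 bp
Sorted largest to smallest: 53, 40, 35, 12, 8 bp.

53, 40, 35, 12, 8 bp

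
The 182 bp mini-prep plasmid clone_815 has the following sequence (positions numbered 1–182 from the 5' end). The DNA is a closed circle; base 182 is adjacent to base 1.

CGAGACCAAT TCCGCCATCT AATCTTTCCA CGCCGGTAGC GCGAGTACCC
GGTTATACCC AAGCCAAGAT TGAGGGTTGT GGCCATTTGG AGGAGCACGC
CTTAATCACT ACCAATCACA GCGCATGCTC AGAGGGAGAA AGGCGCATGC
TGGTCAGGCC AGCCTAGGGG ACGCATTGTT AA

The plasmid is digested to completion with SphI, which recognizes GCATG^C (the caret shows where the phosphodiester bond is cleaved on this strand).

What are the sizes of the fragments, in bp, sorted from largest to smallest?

160, 22 bp

SphI sites (GCATGC) start at positions 123, 145.
SphI cuts after base 5 of each site (before the last base), so after positions 127, 149.
Circular molecule, 2 cuts → 2 fragments:
  128–149 → 22 bp
  150–182 then 1–127 → 33 + 127 = 160 bp
Sorted largest to smallest: 160, 22 bp.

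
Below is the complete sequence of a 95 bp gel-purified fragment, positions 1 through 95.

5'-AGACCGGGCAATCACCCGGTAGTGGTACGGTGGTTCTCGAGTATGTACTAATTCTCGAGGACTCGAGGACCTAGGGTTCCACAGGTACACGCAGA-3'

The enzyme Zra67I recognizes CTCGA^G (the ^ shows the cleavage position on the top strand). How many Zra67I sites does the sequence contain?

CTCGAG occurs starting at positions 36, 54, 62.
Zra67I cuts at 3 sites.

3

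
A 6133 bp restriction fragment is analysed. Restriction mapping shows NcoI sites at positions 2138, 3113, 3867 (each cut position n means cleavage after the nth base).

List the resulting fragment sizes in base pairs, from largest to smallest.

2266, 2138, 975, 754 bp

Linear molecule, 3 cuts → 4 fragments:
  2138 − 0 = 2138 bp
  3113 − 2138 = 975 bp
  3867 − 3113 = 754 bp
  6133 − 3867 = 2266 bp
Sorted largest to smallest: 2266, 2138, 975, 754 bp.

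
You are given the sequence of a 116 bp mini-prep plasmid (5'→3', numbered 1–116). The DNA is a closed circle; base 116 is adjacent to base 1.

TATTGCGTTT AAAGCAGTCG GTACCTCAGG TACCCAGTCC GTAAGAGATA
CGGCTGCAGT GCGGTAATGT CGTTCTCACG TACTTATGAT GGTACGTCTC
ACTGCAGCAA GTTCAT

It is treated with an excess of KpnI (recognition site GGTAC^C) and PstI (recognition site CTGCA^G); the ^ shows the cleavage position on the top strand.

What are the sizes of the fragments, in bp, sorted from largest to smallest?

KpnI sites (GGTACC) start at positions 20, 29.
KpnI cuts after base 5 of each site (before the last base), so after positions 24, 33.
PstI sites (CTGCAG) start at positions 54, 102.
PstI cuts after base 5 of each site (before the last base), so after positions 58, 106.
Combined cut positions: 24, 33, 58, 106.
Circular molecule, 4 cuts → 4 fragments:
  25–33 → 9 bp
  34–58 → 25 bp
  59–106 → 48 bp
  107–116 then 1–24 → 10 + 24 = 34 bp
Sorted largest to smallest: 48, 34, 25, 9 bp.

48, 34, 25, 9 bp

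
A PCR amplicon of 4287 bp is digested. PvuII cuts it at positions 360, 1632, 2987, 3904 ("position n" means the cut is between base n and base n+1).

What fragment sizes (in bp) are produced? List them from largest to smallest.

1355, 1272, 917, 383, 360 bp

Linear molecule, 4 cuts → 5 fragments:
  360 − 0 = 360 bp
  1632 − 360 = 1272 bp
  2987 − 1632 = 1355 bp
  3904 − 2987 = 917 bp
  4287 − 3904 = 383 bp
Sorted largest to smallest: 1355, 1272, 917, 383, 360 bp.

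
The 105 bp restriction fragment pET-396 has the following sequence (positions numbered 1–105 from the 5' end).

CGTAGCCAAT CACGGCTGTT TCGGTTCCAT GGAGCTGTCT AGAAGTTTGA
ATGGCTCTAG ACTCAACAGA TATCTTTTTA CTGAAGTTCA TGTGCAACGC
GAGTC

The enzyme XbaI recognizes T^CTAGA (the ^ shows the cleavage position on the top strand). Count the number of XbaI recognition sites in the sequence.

TCTAGA occurs starting at positions 38, 56.
XbaI cuts at 2 sites.

2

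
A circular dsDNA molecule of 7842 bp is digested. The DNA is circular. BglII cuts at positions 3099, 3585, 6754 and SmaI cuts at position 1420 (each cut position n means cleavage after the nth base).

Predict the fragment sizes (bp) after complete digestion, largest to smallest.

Combined cut positions (sorted): 1420, 3099, 3585, 6754.
Circular molecule, 4 cuts → 4 fragments:
  3099 − 1420 = 1679 bp
  3585 − 3099 = 486 bp
  6754 − 3585 = 3169 bp
  wrap: 7842 − 6754 + 1420 = 2508 bp
Sorted largest to smallest: 3169, 2508, 1679, 486 bp.

3169, 2508, 1679, 486 bp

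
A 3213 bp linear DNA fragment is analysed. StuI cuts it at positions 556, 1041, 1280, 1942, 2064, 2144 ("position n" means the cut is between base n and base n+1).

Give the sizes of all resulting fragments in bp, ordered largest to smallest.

1069, 662, 556, 485, 239, 122, 80 bp

Linear molecule, 6 cuts → 7 fragments:
  556 − 0 = 556 bp
  1041 − 556 = 485 bp
  1280 − 1041 = 239 bp
  1942 − 1280 = 662 bp
  2064 − 1942 = 122 bp
  2144 − 2064 = 80 bp
  3213 − 2144 = 1069 bp
Sorted largest to smallest: 1069, 662, 556, 485, 239, 122, 80 bp.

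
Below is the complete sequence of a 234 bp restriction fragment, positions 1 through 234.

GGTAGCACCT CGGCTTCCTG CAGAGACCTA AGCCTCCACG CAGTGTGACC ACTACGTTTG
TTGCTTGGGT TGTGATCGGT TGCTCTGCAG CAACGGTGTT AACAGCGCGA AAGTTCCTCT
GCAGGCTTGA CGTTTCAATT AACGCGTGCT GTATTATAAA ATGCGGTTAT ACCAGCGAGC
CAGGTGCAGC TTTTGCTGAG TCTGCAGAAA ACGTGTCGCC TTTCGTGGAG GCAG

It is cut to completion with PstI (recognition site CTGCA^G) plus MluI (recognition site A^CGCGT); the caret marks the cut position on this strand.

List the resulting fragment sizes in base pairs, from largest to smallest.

PstI sites (CTGCAG) start at positions 18, 85, 119, 202.
PstI cuts after base 5 of each site (before the last base), so after positions 22, 89, 123, 206.
The MluI site (ACGCGT) starts at position 142.
MluI cuts after the first base of each site, so after position 142.
Combined cut positions: 22, 89, 123, 142, 206.
Linear molecule, 5 cuts → 6 fragments:
  1–22 → 22 bp
  23–89 → 67 bp
  90–123 → 34 bp
  124–142 → 19 bp
  143–206 → 64 bp
  207–234 → 28 bp
Sorted largest to smallest: 67, 64, 34, 28, 22, 19 bp.

67, 64, 34, 28, 22, 19 bp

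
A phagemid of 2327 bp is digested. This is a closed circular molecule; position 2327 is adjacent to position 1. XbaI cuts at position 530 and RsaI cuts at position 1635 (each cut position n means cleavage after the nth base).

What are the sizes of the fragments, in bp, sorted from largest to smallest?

Combined cut positions (sorted): 530, 1635.
Circular molecule, 2 cuts → 2 fragments:
  1635 − 530 = 1105 bp
  wrap: 2327 − 1635 + 530 = 1222 bp
Sorted largest to smallest: 1222, 1105 bp.

1222, 1105 bp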